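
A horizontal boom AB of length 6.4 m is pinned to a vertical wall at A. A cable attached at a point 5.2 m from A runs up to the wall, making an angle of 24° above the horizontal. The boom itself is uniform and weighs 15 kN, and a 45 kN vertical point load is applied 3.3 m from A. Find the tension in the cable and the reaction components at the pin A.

ΣM about A: T·sin24°·5.2 − 15·3.2 − 45·3.3 = 0 → T = 196.5/(5.2·0.406737) = 92.9064 ≈ 92.91 kN.
ΣF_x = 0: A_x − T·cos24° = 0 → A_x = 92.9064 × 0.913545 = 84.87 kN.
ΣF_y = 0: A_y + T·sin24° − 15 − 45 = 0 → A_y = 60 − 92.9064 × 0.406737 = 22.21 kN.

T = 92.91 kN, A_x = 84.87 kN, A_y = 22.21 kN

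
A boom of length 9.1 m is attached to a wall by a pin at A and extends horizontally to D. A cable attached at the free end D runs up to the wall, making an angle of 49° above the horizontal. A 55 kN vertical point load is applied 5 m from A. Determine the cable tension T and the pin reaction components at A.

T = 40.04 kN, A_x = 26.27 kN, A_y = 24.78 kN

ΣM about A: T·sin49°·9.1 − 55·5 = 0 → T = 275/(9.1·0.75471) = 40.0416 ≈ 40.04 kN.
ΣF_x = 0: A_x − T·cos49° = 0 → A_x = 40.0416 × 0.656059 = 26.27 kN.
ΣF_y = 0: A_y + T·sin49° − 55 = 0 → A_y = 55 − 40.0416 × 0.75471 = 24.78 kN.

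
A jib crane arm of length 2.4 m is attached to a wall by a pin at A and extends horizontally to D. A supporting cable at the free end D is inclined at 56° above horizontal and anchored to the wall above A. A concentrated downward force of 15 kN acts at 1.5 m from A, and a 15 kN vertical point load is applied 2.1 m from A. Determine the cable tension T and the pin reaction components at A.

ΣM about A: T·sin56°·2.4 − 15·1.5 − 15·2.1 = 0 → T = 54/(2.4·0.829038) = 27.1399 ≈ 27.14 kN.
ΣF_x = 0: A_x − T·cos56° = 0 → A_x = 27.1399 × 0.559193 = 15.18 kN.
ΣF_y = 0: A_y + T·sin56° − 15 − 15 = 0 → A_y = 30 − 27.1399 × 0.829038 = 7.500 kN.

T = 27.14 kN, A_x = 15.18 kN, A_y = 7.500 kN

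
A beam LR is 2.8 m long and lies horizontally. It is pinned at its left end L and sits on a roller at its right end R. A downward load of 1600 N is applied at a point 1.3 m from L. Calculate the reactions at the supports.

L_x = 0, L_y = 857.1 N, R_y = 742.9 N

Moments about L: R_y·2.8 − 1600·1.3 = 0 → R_y = 2080/2.8 = 742.857 ≈ 742.9 N.
ΣF_y = 0: L_y + 742.857 − 1600 = 0 → L_y = 857.1 N.
ΣF_x = 0: no horizontal applied forces, so L_x = 0.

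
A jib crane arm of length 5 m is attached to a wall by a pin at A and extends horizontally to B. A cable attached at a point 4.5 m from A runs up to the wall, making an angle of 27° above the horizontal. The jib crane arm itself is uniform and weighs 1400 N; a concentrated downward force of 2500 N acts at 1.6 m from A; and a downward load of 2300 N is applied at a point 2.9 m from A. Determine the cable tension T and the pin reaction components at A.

ΣM about A: T·sin27°·4.5 − 1400·2.5 − 2500·1.6 − 2300·2.9 = 0 → T = 14170/(4.5·0.45399) = 6936.03 ≈ 6936 N.
ΣF_x = 0: A_x − T·cos27° = 0 → A_x = 6936.03 × 0.891007 = 6180 N.
ΣF_y = 0: A_y + T·sin27° − 1400 − 2500 − 2300 = 0 → A_y = 6200 − 6936.03 × 0.45399 = 3051 N.

T = 6936 N, A_x = 6180 N, A_y = 3051 N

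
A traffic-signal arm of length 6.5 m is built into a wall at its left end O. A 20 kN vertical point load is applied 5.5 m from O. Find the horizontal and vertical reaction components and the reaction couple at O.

O_x = 0, O_y = 20.00 kN, M_O = 110.0 kN·m

ΣF_x = 0: O_x = 0.
ΣF_y = 0: O_y − 20 = 0 → O_y = 20.00 kN.
ΣM about O: M_O − 20·5.5 = 0 → M_O = 110.0 kN·m.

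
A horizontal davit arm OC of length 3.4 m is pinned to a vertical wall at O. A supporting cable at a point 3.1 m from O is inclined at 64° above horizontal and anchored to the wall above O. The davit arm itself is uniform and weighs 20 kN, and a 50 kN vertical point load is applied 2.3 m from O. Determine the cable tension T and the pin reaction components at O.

T = 53.48 kN, O_x = 23.44 kN, O_y = 21.94 kN

ΣM about O: T·sin64°·3.1 − 20·1.7 − 50·2.3 = 0 → T = 149/(3.1·0.898794) = 53.4767 ≈ 53.48 kN.
ΣF_x = 0: O_x − T·cos64° = 0 → O_x = 53.4767 × 0.438371 = 23.44 kN.
ΣF_y = 0: O_y + T·sin64° − 20 − 50 = 0 → O_y = 70 − 53.4767 × 0.898794 = 21.94 kN.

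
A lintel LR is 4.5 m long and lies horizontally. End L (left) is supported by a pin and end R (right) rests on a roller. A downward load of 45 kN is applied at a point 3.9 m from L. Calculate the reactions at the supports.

L_x = 0, L_y = 6.000 kN, R_y = 39.00 kN

Taking moments about L: R_y·4.5 − 45·3.9 = 0 → R_y = 175.5/4.5 = 39.00 kN.
ΣF_y = 0: L_y + 39 − 45 = 0 → L_y = 6.000 kN.
ΣF_x = 0: no horizontal applied forces, so L_x = 0.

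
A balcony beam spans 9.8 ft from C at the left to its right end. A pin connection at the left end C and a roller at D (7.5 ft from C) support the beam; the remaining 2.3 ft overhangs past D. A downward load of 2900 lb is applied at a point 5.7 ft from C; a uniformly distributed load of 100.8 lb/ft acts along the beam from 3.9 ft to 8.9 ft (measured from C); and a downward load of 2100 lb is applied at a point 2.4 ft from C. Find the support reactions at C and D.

C_x = 0, C_y = 2198 lb, D_y = 3306 lb

Resultant of the distributed load: 100.8 × 5 = 504 lb at 6.4 ft from C.
ΣM about C: D_y·7.5 − 2900·5.7 − (100.8·5)·6.4 − 2100·2.4 = 0 → D_y = 24795.6/7.5 = 3306.08 ≈ 3306 lb.
ΣF_y = 0: C_y + 3306.08 − 2900 − 100.8·5 − 2100 = 0 → C_y = 2198 lb.
ΣF_x = 0: no horizontal applied forces, so C_x = 0.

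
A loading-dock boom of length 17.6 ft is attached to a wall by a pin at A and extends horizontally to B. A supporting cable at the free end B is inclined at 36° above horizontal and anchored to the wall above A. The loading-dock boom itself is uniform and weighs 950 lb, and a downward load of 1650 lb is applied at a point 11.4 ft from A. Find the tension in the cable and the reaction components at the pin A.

T = 2626 lb, A_x = 2125 lb, A_y = 1056 lb

ΣM about A: T·sin36°·17.6 − 950·8.8 − 1650·11.4 = 0 → T = 27170/(17.6·0.587785) = 2626.39 ≈ 2626 lb.
ΣF_x = 0: A_x − T·cos36° = 0 → A_x = 2626.39 × 0.809017 = 2125 lb.
ΣF_y = 0: A_y + T·sin36° − 950 − 1650 = 0 → A_y = 2600 − 2626.39 × 0.587785 = 1056 lb.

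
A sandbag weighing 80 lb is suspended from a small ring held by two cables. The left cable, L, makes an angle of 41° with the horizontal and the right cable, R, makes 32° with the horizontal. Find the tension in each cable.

ΣF_x = 0: −T_L·cos41° + T_R·cos32° = 0 → T_R = 0.889937·T_L.
ΣF_y = 0: T_L·sin41° + T_R·sin32° = 80.
Substitute: T_L·(0.656059 + 0.889937·0.529919) = 80 → T_L = 70.9438 ≈ 70.94 lb.
Then T_R = 0.889937 × 70.9438 = 63.14 lb.

T_L = 70.94 lb, T_R = 63.14 lb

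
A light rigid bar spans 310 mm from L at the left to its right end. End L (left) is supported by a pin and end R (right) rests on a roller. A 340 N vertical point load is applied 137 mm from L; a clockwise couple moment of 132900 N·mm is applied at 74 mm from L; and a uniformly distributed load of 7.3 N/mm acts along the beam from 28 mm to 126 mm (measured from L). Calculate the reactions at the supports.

Resultant of the distributed load: 7.3 × 98 = 715.4 N at 77 mm from L.
Moments about L: R_y·310 − 340·137 − 132900 − (7.3·98)·77 = 0 → R_y = 234565.8/310 = 756.664 ≈ 756.7 N.
ΣF_y = 0: L_y + 756.664 − 340 − 7.3·98 = 0 → L_y = 298.7 N.
ΣF_x = 0: no horizontal applied forces, so L_x = 0.

L_x = 0, L_y = 298.7 N, R_y = 756.7 N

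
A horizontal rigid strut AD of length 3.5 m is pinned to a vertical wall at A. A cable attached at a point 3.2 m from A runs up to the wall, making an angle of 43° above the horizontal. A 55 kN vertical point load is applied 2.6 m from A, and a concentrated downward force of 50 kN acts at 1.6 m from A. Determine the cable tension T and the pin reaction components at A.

T = 102.2 kN, A_x = 74.73 kN, A_y = 35.31 kN

ΣM about A: T·sin43°·3.2 − 55·2.6 − 50·1.6 = 0 → T = 223/(3.2·0.681998) = 102.181 ≈ 102.2 kN.
ΣF_x = 0: A_x − T·cos43° = 0 → A_x = 102.181 × 0.731354 = 74.73 kN.
ΣF_y = 0: A_y + T·sin43° − 55 − 50 = 0 → A_y = 105 − 102.181 × 0.681998 = 35.31 kN.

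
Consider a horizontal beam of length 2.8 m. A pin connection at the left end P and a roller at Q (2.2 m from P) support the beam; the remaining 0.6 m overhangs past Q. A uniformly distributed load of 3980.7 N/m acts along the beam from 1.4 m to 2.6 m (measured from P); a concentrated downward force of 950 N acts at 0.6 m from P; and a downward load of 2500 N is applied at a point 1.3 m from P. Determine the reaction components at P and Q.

Resultant of the distributed load: 3980.7 × 1.2 = 4776.84 N at 2 m from P.
Taking moments about P: Q_y·2.2 − (3980.7·1.2)·2 − 950·0.6 − 2500·1.3 = 0 → Q_y = 13373.68/2.2 = 6078.95 ≈ 6079 N.
ΣF_y = 0: P_y + 6078.95 − 3980.7·1.2 − 950 − 2500 = 0 → P_y = 2148 N.
ΣF_x = 0: no horizontal applied forces, so P_x = 0.

P_x = 0, P_y = 2148 N, Q_y = 6079 N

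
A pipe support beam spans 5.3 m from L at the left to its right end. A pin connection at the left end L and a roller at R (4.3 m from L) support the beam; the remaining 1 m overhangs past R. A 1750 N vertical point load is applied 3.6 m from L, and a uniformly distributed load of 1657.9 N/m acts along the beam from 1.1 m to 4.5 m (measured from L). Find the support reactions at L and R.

L_x = 0, L_y = 2251 N, R_y = 5136 N

Resultant of the distributed load: 1657.9 × 3.4 = 5636.86 N at 2.8 m from L.
Moments about L: R_y·4.3 − 1750·3.6 − (1657.9·3.4)·2.8 = 0 → R_y = 22083.208/4.3 = 5135.63 ≈ 5136 N.
ΣF_y = 0: L_y + 5135.63 − 1750 − 1657.9·3.4 = 0 → L_y = 2251 N.
ΣF_x = 0: no horizontal applied forces, so L_x = 0.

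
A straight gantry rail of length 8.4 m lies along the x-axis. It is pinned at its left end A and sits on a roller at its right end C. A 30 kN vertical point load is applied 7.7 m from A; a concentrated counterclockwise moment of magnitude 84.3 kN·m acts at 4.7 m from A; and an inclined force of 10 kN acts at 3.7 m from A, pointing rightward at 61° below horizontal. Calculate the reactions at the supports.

Taking moments about A: C_y·8.4 − 30·7.7 + 84.3 − 10·sin61°·3.7 = 0 → C_y = 179.061/8.4 = 21.3168 ≈ 21.32 kN.
ΣF_y = 0: A_y + 21.3168 − 30 − 10·sin61° = 0 → A_y = 17.43 kN.
ΣF_x = 0: A_x + 10·cos61° = 0 → A_x = -4.848 kN.

A_x = -4.848 kN, A_y = 17.43 kN, C_y = 21.32 kN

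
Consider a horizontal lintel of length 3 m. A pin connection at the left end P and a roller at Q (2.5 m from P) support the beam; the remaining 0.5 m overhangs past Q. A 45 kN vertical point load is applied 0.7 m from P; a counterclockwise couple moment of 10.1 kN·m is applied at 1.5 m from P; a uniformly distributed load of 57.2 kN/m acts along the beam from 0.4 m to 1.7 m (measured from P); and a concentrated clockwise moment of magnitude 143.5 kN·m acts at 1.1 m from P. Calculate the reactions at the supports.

Resultant of the distributed load: 57.2 × 1.3 = 74.36 kN at 1.05 m from P.
Taking moments about P: Q_y·2.5 − 45·0.7 + 10.1 − (57.2·1.3)·1.05 − 143.5 = 0 → Q_y = 242.978/2.5 = 97.1912 ≈ 97.19 kN.
ΣF_y = 0: P_y + 97.1912 − 45 − 57.2·1.3 = 0 → P_y = 22.17 kN.
ΣF_x = 0: no horizontal applied forces, so P_x = 0.

P_x = 0, P_y = 22.17 kN, Q_y = 97.19 kN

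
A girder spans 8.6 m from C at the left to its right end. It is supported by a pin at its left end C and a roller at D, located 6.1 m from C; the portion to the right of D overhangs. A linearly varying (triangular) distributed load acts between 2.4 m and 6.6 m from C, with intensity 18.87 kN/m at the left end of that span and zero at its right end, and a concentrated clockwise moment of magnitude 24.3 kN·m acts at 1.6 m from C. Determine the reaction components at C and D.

C_x = 0, C_y = 10.96 kN, D_y = 28.67 kN

Resultant of the triangular load: ½ × 18.87 × 4.2 = 39.627 kN, acting at 3.8 m from C (one-third of the span from the peak).
ΣM about C: D_y·6.1 − (½·18.87·4.2)·3.8 − 24.3 = 0 → D_y = 174.8826/6.1 = 28.6693 ≈ 28.67 kN.
ΣF_y = 0: C_y + 28.6693 − ½·18.87·4.2 = 0 → C_y = 10.96 kN.
ΣF_x = 0: no horizontal applied forces, so C_x = 0.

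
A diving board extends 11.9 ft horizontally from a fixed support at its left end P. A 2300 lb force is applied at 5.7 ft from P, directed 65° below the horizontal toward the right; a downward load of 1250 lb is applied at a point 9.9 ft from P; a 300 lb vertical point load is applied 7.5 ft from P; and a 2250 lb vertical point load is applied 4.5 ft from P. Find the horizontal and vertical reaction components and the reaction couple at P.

ΣF_x = 0: P_x + 2300·cos65° = 0 → P_x = -972.0 lb.
ΣF_y = 0: P_y − 2300·sin65° − 1250 − 300 − 2250 = 0 → P_y = 5885 lb.
ΣM about P: M_P − 2300·sin65°·5.7 − 1250·9.9 − 300·7.5 − 2250·4.5 = 0 → M_P = 36630 lb·ft.

P_x = -972.0 lb, P_y = 5885 lb, M_P = 36630 lb·ft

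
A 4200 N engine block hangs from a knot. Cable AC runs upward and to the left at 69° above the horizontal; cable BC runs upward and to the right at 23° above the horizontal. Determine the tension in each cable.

T_AC = 3868 N, T_BC = 1506 N

ΣF_x = 0: −T_AC·cos69° + T_BC·cos23° = 0 → T_BC = 0.389317·T_AC.
ΣF_y = 0: T_AC·sin69° + T_BC·sin23° = 4200.
Substitute: T_AC·(0.93358 + 0.389317·0.390731) = 4200 → T_AC = 3868.48 ≈ 3868 N.
Then T_BC = 0.389317 × 3868.48 = 1506 N.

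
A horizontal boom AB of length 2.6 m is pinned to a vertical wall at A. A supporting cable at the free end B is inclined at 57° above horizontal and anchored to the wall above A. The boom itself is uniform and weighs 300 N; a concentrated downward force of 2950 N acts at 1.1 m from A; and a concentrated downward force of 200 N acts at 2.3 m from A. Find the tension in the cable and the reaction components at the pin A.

T = 1878 N, A_x = 1023 N, A_y = 1875 N

ΣM about A: T·sin57°·2.6 − 300·1.3 − 2950·1.1 − 200·2.3 = 0 → T = 4095/(2.6·0.838671) = 1877.97 ≈ 1878 N.
ΣF_x = 0: A_x − T·cos57° = 0 → A_x = 1877.97 × 0.544639 = 1023 N.
ΣF_y = 0: A_y + T·sin57° − 300 − 2950 − 200 = 0 → A_y = 3450 − 1877.97 × 0.838671 = 1875 N.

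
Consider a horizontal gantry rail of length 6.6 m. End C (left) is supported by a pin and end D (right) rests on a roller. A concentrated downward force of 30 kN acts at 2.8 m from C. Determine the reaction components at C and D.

Moments about C: D_y·6.6 − 30·2.8 = 0 → D_y = 84/6.6 = 12.7273 ≈ 12.73 kN.
ΣF_y = 0: C_y + 12.7273 − 30 = 0 → C_y = 17.27 kN.
ΣF_x = 0: no horizontal applied forces, so C_x = 0.

C_x = 0, C_y = 17.27 kN, D_y = 12.73 kN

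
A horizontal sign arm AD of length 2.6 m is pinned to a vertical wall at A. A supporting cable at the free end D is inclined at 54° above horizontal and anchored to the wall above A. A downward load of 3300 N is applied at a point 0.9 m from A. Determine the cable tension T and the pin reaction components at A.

T = 1412 N, A_x = 829.9 N, A_y = 2158 N

ΣM about A: T·sin54°·2.6 − 3300·0.9 = 0 → T = 2970/(2.6·0.809017) = 1411.97 ≈ 1412 N.
ΣF_x = 0: A_x − T·cos54° = 0 → A_x = 1411.97 × 0.587785 = 829.9 N.
ΣF_y = 0: A_y + T·sin54° − 3300 = 0 → A_y = 3300 − 1411.97 × 0.809017 = 2158 N.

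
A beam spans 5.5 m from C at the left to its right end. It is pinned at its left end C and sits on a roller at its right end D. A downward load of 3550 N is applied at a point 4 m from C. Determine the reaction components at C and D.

ΣM about C: D_y·5.5 − 3550·4 = 0 → D_y = 14200/5.5 = 2581.82 ≈ 2582 N.
ΣF_y = 0: C_y + 2581.82 − 3550 = 0 → C_y = 968.2 N.
ΣF_x = 0: no horizontal applied forces, so C_x = 0.

C_x = 0, C_y = 968.2 N, D_y = 2582 N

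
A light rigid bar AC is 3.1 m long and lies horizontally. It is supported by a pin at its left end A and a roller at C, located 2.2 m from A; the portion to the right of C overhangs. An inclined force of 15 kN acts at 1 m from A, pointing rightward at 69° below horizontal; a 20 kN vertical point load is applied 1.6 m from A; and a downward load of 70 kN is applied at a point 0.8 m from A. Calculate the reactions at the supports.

A_x = -5.376 kN, A_y = 57.64 kN, C_y = 46.37 kN

ΣM about A: C_y·2.2 − 15·sin69°·1 − 20·1.6 − 70·0.8 = 0 → C_y = 102.004/2.2 = 46.3655 ≈ 46.37 kN.
ΣF_y = 0: A_y + 46.3655 − 15·sin69° − 20 − 70 = 0 → A_y = 57.64 kN.
ΣF_x = 0: A_x + 15·cos69° = 0 → A_x = -5.376 kN.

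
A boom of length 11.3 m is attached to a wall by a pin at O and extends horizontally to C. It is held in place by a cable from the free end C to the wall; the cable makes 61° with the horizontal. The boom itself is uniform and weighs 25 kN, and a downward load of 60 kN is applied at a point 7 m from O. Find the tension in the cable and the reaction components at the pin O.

T = 56.79 kN, O_x = 27.53 kN, O_y = 35.33 kN

ΣM about O: T·sin61°·11.3 − 25·5.65 − 60·7 = 0 → T = 561.25/(11.3·0.87462) = 56.7883 ≈ 56.79 kN.
ΣF_x = 0: O_x − T·cos61° = 0 → O_x = 56.7883 × 0.48481 = 27.53 kN.
ΣF_y = 0: O_y + T·sin61° − 25 − 60 = 0 → O_y = 85 − 56.7883 × 0.87462 = 35.33 kN.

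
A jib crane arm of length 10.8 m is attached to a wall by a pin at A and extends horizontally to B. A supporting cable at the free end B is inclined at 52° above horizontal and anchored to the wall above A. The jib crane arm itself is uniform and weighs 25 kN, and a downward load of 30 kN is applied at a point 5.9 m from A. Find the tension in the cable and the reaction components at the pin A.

T = 36.66 kN, A_x = 22.57 kN, A_y = 26.11 kN

ΣM about A: T·sin52°·10.8 − 25·5.4 − 30·5.9 = 0 → T = 312/(10.8·0.788011) = 36.6605 ≈ 36.66 kN.
ΣF_x = 0: A_x − T·cos52° = 0 → A_x = 36.6605 × 0.615661 = 22.57 kN.
ΣF_y = 0: A_y + T·sin52° − 25 − 30 = 0 → A_y = 55 − 36.6605 × 0.788011 = 26.11 kN.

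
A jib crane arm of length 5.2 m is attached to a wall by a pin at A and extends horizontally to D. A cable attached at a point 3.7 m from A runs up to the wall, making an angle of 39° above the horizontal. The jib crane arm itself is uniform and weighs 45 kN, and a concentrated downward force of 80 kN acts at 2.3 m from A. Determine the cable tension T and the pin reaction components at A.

ΣM about A: T·sin39°·3.7 − 45·2.6 − 80·2.3 = 0 → T = 301/(3.7·0.62932) = 129.269 ≈ 129.3 kN.
ΣF_x = 0: A_x − T·cos39° = 0 → A_x = 129.269 × 0.777146 = 100.5 kN.
ΣF_y = 0: A_y + T·sin39° − 45 − 80 = 0 → A_y = 125 − 129.269 × 0.62932 = 43.65 kN.

T = 129.3 kN, A_x = 100.5 kN, A_y = 43.65 kN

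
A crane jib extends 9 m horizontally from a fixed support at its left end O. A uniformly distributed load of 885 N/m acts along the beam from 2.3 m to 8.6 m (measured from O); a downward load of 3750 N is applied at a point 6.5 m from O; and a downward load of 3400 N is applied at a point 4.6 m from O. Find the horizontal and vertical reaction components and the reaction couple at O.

O_x = 0, O_y = 12730 N, M_O = 70400 N·m

Resultant of the distributed load: 885 × 6.3 = 5575.5 N at 5.45 m from O.
ΣF_x = 0: O_x = 0.
ΣF_y = 0: O_y − 885·6.3 − 3750 − 3400 = 0 → O_y = 12730 N.
ΣM about O: M_O − (885·6.3)·5.45 − 3750·6.5 − 3400·4.6 = 0 → M_O = 70400 N·m.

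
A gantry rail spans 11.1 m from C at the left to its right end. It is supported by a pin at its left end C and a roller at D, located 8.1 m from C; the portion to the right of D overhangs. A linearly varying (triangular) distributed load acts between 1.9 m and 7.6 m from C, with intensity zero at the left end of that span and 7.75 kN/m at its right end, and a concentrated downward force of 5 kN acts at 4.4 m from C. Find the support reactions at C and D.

C_x = 0, C_y = 8.828 kN, D_y = 18.26 kN

Resultant of the triangular load: ½ × 7.75 × 5.7 = 22.0875 kN, acting at 5.7 m from C (one-third of the span from the peak).
ΣM about C: D_y·8.1 − (½·7.75·5.7)·5.7 − 5·4.4 = 0 → D_y = 147.89875/8.1 = 18.2591 ≈ 18.26 kN.
ΣF_y = 0: C_y + 18.2591 − ½·7.75·5.7 − 5 = 0 → C_y = 8.828 kN.
ΣF_x = 0: no horizontal applied forces, so C_x = 0.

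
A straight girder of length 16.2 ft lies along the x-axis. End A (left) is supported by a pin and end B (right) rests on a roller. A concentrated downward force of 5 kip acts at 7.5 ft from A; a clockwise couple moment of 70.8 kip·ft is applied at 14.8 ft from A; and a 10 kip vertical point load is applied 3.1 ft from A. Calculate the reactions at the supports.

A_x = 0, A_y = 6.401 kip, B_y = 8.599 kip

Moments about A: B_y·16.2 − 5·7.5 − 70.8 − 10·3.1 = 0 → B_y = 139.3/16.2 = 8.59877 ≈ 8.599 kip.
ΣF_y = 0: A_y + 8.59877 − 5 − 10 = 0 → A_y = 6.401 kip.
ΣF_x = 0: no horizontal applied forces, so A_x = 0.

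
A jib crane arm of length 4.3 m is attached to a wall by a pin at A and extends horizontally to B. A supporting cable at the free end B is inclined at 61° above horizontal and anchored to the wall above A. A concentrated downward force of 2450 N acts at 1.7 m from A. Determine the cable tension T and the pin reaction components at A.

ΣM about A: T·sin61°·4.3 − 2450·1.7 = 0 → T = 4165/(4.3·0.87462) = 1107.46 ≈ 1107 N.
ΣF_x = 0: A_x − T·cos61° = 0 → A_x = 1107.46 × 0.48481 = 536.9 N.
ΣF_y = 0: A_y + T·sin61° − 2450 = 0 → A_y = 2450 − 1107.46 × 0.87462 = 1481 N.

T = 1107 N, A_x = 536.9 N, A_y = 1481 N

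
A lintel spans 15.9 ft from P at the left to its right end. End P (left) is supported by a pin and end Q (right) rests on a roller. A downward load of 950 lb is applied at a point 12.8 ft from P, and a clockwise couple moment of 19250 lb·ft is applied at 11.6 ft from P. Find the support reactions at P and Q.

P_x = 0, P_y = -1025 lb, Q_y = 1975 lb

Taking moments about P: Q_y·15.9 − 950·12.8 − 19250 = 0 → Q_y = 31410/15.9 = 1975.47 ≈ 1975 lb.
ΣF_y = 0: P_y + 1975.47 − 950 = 0 → P_y = -1025 lb.
ΣF_x = 0: no horizontal applied forces, so P_x = 0.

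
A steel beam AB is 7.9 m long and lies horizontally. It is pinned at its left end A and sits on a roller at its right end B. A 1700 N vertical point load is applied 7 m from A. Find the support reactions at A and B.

ΣM about A: B_y·7.9 − 1700·7 = 0 → B_y = 11900/7.9 = 1506.33 ≈ 1506 N.
ΣF_y = 0: A_y + 1506.33 − 1700 = 0 → A_y = 193.7 N.
ΣF_x = 0: no horizontal applied forces, so A_x = 0.

A_x = 0, A_y = 193.7 N, B_y = 1506 N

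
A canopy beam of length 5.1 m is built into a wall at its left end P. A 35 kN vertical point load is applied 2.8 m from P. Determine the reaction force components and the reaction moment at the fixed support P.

P_x = 0, P_y = 35.00 kN, M_P = 98.00 kN·m

ΣF_x = 0: P_x = 0.
ΣF_y = 0: P_y − 35 = 0 → P_y = 35.00 kN.
ΣM about P: M_P − 35·2.8 = 0 → M_P = 98.00 kN·m.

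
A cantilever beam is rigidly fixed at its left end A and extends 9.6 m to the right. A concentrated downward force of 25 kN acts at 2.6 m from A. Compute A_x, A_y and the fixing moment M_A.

A_x = 0, A_y = 25.00 kN, M_A = 65.00 kN·m

ΣF_x = 0: A_x = 0.
ΣF_y = 0: A_y − 25 = 0 → A_y = 25.00 kN.
ΣM about A: M_A − 25·2.6 = 0 → M_A = 65.00 kN·m.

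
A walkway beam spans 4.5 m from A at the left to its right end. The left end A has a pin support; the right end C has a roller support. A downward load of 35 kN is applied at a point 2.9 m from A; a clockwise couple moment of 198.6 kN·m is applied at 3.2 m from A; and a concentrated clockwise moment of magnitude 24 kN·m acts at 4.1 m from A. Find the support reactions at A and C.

ΣM about A: C_y·4.5 − 35·2.9 − 198.6 − 24 = 0 → C_y = 324.1/4.5 = 72.0222 ≈ 72.02 kN.
ΣF_y = 0: A_y + 72.0222 − 35 = 0 → A_y = -37.02 kN.
ΣF_x = 0: no horizontal applied forces, so A_x = 0.

A_x = 0, A_y = -37.02 kN, C_y = 72.02 kN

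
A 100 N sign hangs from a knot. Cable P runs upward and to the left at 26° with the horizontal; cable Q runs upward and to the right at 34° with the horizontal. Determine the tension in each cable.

T_P = 95.73 N, T_Q = 103.8 N

ΣF_x = 0: −T_P·cos26° + T_Q·cos34° = 0 → T_Q = 1.08414·T_P.
ΣF_y = 0: T_P·sin26° + T_Q·sin34° = 100.
Substitute: T_P·(0.438371 + 1.08414·0.559193) = 100 → T_P = 95.7291 ≈ 95.73 N.
Then T_Q = 1.08414 × 95.7291 = 103.8 N.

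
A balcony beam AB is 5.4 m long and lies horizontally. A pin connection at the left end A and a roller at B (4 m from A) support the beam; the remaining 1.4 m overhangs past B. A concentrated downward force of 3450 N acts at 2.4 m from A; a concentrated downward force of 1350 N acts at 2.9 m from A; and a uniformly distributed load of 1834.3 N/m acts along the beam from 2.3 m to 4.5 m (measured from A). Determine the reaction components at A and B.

Resultant of the distributed load: 1834.3 × 2.2 = 4035.46 N at 3.4 m from A.
ΣM about A: B_y·4 − 3450·2.4 − 1350·2.9 − (1834.3·2.2)·3.4 = 0 → B_y = 25915.564/4 = 6478.89 ≈ 6479 N.
ΣF_y = 0: A_y + 6478.89 − 3450 − 1350 − 1834.3·2.2 = 0 → A_y = 2357 N.
ΣF_x = 0: no horizontal applied forces, so A_x = 0.

A_x = 0, A_y = 2357 N, B_y = 6479 N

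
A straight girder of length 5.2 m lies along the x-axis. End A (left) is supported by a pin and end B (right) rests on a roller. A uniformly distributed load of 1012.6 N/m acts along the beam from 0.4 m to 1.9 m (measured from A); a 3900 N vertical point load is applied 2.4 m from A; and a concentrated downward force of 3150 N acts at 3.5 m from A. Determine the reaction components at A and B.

A_x = 0, A_y = 4313 N, B_y = 4256 N

Resultant of the distributed load: 1012.6 × 1.5 = 1518.9 N at 1.15 m from A.
Taking moments about A: B_y·5.2 − (1012.6·1.5)·1.15 − 3900·2.4 − 3150·3.5 = 0 → B_y = 22131.735/5.2 = 4256.1 ≈ 4256 N.
ΣF_y = 0: A_y + 4256.1 − 1012.6·1.5 − 3900 − 3150 = 0 → A_y = 4313 N.
ΣF_x = 0: no horizontal applied forces, so A_x = 0.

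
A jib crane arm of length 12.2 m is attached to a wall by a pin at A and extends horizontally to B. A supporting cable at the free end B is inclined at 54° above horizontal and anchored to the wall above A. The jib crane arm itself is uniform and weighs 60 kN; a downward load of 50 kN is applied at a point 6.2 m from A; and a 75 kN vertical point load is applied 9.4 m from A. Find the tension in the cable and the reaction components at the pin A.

ΣM about A: T·sin54°·12.2 − 60·6.1 − 50·6.2 − 75·9.4 = 0 → T = 1381/(12.2·0.809017) = 139.919 ≈ 139.9 kN.
ΣF_x = 0: A_x − T·cos54° = 0 → A_x = 139.919 × 0.587785 = 82.24 kN.
ΣF_y = 0: A_y + T·sin54° − 60 − 50 − 75 = 0 → A_y = 185 − 139.919 × 0.809017 = 71.80 kN.

T = 139.9 kN, A_x = 82.24 kN, A_y = 71.80 kN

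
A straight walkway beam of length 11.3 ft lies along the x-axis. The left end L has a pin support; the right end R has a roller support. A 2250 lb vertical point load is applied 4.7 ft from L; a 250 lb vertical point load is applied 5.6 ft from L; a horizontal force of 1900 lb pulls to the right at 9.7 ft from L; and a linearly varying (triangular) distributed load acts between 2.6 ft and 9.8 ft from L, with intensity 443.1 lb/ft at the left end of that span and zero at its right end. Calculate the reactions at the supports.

Resultant of the triangular load: ½ × 443.1 × 7.2 = 1595.16 lb, acting at 5 ft from L (one-third of the span from the peak).
Taking moments about L: R_y·11.3 − 2250·4.7 − 250·5.6 − (½·443.1·7.2)·5 = 0 → R_y = 19950.8/11.3 = 1765.56 ≈ 1766 lb.
ΣF_y = 0: L_y + 1765.56 − 2250 − 250 − ½·443.1·7.2 = 0 → L_y = 2330 lb.
ΣF_x = 0: L_x + 1900 = 0 → L_x = -1900 lb.

L_x = -1900 lb, L_y = 2330 lb, R_y = 1766 lb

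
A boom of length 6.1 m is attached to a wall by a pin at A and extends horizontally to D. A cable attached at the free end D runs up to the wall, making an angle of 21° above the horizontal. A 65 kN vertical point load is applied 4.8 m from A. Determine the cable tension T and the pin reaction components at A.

T = 142.7 kN, A_x = 133.2 kN, A_y = 13.85 kN

ΣM about A: T·sin21°·6.1 − 65·4.8 = 0 → T = 312/(6.1·0.358368) = 142.724 ≈ 142.7 kN.
ΣF_x = 0: A_x − T·cos21° = 0 → A_x = 142.724 × 0.93358 = 133.2 kN.
ΣF_y = 0: A_y + T·sin21° − 65 = 0 → A_y = 65 − 142.724 × 0.358368 = 13.85 kN.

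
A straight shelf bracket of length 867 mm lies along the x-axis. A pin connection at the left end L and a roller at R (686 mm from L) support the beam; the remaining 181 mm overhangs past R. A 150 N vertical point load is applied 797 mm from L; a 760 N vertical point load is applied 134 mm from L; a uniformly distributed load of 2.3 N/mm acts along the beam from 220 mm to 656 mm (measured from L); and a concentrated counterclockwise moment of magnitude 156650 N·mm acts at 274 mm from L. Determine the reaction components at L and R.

L_x = 0, L_y = 1178 N, R_y = 734.6 N

Resultant of the distributed load: 2.3 × 436 = 1002.8 N at 438 mm from L.
Taking moments about L: R_y·686 − 150·797 − 760·134 − (2.3·436)·438 + 156650 = 0 → R_y = 503966.4/686 = 734.645 ≈ 734.6 N.
ΣF_y = 0: L_y + 734.645 − 150 − 760 − 2.3·436 = 0 → L_y = 1178 N.
ΣF_x = 0: no horizontal applied forces, so L_x = 0.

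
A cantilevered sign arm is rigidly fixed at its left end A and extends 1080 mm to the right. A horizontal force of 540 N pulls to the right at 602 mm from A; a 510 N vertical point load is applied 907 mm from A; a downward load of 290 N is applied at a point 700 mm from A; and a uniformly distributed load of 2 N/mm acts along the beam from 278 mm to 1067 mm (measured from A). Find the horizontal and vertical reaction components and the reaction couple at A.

Resultant of the distributed load: 2 × 789 = 1578 N at 672.5 mm from A.
ΣF_x = 0: A_x + 540 = 0 → A_x = -540.0 N.
ΣF_y = 0: A_y − 510 − 290 − 2·789 = 0 → A_y = 2378 N.
ΣM about A: M_A − 510·907 − 290·700 − (2·789)·672.5 = 0 → M_A = 1727000 N·mm.

A_x = -540.0 N, A_y = 2378 N, M_A = 1727000 N·mm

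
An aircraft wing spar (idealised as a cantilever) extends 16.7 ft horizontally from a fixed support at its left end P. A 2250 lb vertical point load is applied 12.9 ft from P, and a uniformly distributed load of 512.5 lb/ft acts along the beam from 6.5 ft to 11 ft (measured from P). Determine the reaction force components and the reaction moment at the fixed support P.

Resultant of the distributed load: 512.5 × 4.5 = 2306.25 lb at 8.75 ft from P.
ΣF_x = 0: P_x = 0.
ΣF_y = 0: P_y − 2250 − 512.5·4.5 = 0 → P_y = 4556 lb.
ΣM about P: M_P − 2250·12.9 − (512.5·4.5)·8.75 = 0 → M_P = 49200 lb·ft.

P_x = 0, P_y = 4556 lb, M_P = 49200 lb·ft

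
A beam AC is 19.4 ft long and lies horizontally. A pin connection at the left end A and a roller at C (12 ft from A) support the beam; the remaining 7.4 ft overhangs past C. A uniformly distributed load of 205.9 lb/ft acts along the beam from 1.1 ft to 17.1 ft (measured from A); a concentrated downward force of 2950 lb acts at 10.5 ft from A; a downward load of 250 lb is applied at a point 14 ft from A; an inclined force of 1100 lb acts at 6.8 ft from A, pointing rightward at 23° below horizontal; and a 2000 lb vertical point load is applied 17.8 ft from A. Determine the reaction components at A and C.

Resultant of the distributed load: 205.9 × 16 = 3294.4 lb at 9.1 ft from A.
Moments about A: C_y·12 − (205.9·16)·9.1 − 2950·10.5 − 250·14 − 1100·sin23°·6.8 − 2000·17.8 = 0 → C_y = 102977/12 = 8581.42 ≈ 8581 lb.
ΣF_y = 0: A_y + 8581.42 − 205.9·16 − 2950 − 250 − 1100·sin23° − 2000 = 0 → A_y = 342.8 lb.
ΣF_x = 0: A_x + 1100·cos23° = 0 → A_x = -1013 lb.

A_x = -1013 lb, A_y = 342.8 lb, C_y = 8581 lb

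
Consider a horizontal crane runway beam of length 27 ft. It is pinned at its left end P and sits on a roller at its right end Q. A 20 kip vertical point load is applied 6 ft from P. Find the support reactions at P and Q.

Taking moments about P: Q_y·27 − 20·6 = 0 → Q_y = 120/27 = 4.44444 ≈ 4.444 kip.
ΣF_y = 0: P_y + 4.44444 − 20 = 0 → P_y = 15.56 kip.
ΣF_x = 0: no horizontal applied forces, so P_x = 0.

P_x = 0, P_y = 15.56 kip, Q_y = 4.444 kip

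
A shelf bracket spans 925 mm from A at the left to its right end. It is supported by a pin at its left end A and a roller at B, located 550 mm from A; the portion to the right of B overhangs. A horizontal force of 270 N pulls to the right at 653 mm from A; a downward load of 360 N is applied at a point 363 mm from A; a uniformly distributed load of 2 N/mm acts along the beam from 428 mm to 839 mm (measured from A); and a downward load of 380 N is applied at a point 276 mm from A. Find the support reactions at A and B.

A_x = -270.0 N, A_y = 186.9 N, B_y = 1375 N

Resultant of the distributed load: 2 × 411 = 822 N at 633.5 mm from A.
ΣM about A: B_y·550 − 360·363 − (2·411)·633.5 − 380·276 = 0 → B_y = 756297/550 = 1375.09 ≈ 1375 N.
ΣF_y = 0: A_y + 1375.09 − 360 − 2·411 − 380 = 0 → A_y = 186.9 N.
ΣF_x = 0: A_x + 270 = 0 → A_x = -270.0 N.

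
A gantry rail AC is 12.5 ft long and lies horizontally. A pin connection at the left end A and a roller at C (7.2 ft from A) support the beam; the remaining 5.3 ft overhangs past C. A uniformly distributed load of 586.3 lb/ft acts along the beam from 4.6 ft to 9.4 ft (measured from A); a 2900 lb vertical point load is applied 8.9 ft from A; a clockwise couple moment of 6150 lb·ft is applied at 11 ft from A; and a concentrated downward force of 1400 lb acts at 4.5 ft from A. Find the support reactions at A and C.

Resultant of the distributed load: 586.3 × 4.8 = 2814.24 lb at 7 ft from A.
Moments about A: C_y·7.2 − (586.3·4.8)·7 − 2900·8.9 − 6150 − 1400·4.5 = 0 → C_y = 57959.68/7.2 = 8049.96 ≈ 8050 lb.
ΣF_y = 0: A_y + 8049.96 − 586.3·4.8 − 2900 − 1400 = 0 → A_y = -935.7 lb.
ΣF_x = 0: no horizontal applied forces, so A_x = 0.

A_x = 0, A_y = -935.7 lb, C_y = 8050 lb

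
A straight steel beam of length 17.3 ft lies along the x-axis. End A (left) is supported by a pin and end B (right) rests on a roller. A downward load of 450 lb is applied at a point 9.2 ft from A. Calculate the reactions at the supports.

ΣM about A: B_y·17.3 − 450·9.2 = 0 → B_y = 4140/17.3 = 239.306 ≈ 239.3 lb.
ΣF_y = 0: A_y + 239.306 − 450 = 0 → A_y = 210.7 lb.
ΣF_x = 0: no horizontal applied forces, so A_x = 0.

A_x = 0, A_y = 210.7 lb, B_y = 239.3 lb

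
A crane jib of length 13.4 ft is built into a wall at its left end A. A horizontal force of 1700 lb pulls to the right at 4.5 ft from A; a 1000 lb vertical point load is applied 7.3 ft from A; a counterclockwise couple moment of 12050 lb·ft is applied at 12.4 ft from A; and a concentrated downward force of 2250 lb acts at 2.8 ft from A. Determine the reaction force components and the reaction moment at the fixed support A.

ΣF_x = 0: A_x + 1700 = 0 → A_x = -1700 lb.
ΣF_y = 0: A_y − 1000 − 2250 = 0 → A_y = 3250 lb.
ΣM about A: M_A − 1000·7.3 + 12050 − 2250·2.8 = 0 → M_A = 1550 lb·ft.

A_x = -1700 lb, A_y = 3250 lb, M_A = 1550 lb·ft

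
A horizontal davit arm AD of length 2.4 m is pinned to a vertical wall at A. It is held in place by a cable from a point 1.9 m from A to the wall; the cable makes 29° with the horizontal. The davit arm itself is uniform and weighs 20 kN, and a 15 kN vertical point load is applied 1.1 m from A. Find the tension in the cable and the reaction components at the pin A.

ΣM about A: T·sin29°·1.9 − 20·1.2 − 15·1.1 = 0 → T = 40.5/(1.9·0.48481) = 43.9673 ≈ 43.97 kN.
ΣF_x = 0: A_x − T·cos29° = 0 → A_x = 43.9673 × 0.87462 = 38.45 kN.
ΣF_y = 0: A_y + T·sin29° − 20 − 15 = 0 → A_y = 35 − 43.9673 × 0.48481 = 13.68 kN.

T = 43.97 kN, A_x = 38.45 kN, A_y = 13.68 kN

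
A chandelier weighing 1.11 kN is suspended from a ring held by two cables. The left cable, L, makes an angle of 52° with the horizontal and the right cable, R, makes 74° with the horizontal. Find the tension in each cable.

T_L = 0.3782 kN, T_R = 0.8447 kN

ΣF_x = 0: −T_L·cos52° + T_R·cos74° = 0 → T_R = 2.23359·T_L.
ΣF_y = 0: T_L·sin52° + T_R·sin74° = 1.11.
Substitute: T_L·(0.788011 + 2.23359·0.961262) = 1.11 → T_L = 0.378184 ≈ 0.3782 kN.
Then T_R = 2.23359 × 0.378184 = 0.8447 kN.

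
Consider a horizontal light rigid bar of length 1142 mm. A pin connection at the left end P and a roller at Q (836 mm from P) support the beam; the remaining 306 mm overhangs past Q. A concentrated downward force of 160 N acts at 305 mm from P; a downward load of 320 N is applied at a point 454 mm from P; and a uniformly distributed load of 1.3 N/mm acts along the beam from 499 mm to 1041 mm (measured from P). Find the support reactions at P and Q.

P_x = 0, P_y = 303.5 N, Q_y = 881.1 N

Resultant of the distributed load: 1.3 × 542 = 704.6 N at 770 mm from P.
Moments about P: Q_y·836 − 160·305 − 320·454 − (1.3·542)·770 = 0 → Q_y = 736622/836 = 881.127 ≈ 881.1 N.
ΣF_y = 0: P_y + 881.127 − 160 − 320 − 1.3·542 = 0 → P_y = 303.5 N.
ΣF_x = 0: no horizontal applied forces, so P_x = 0.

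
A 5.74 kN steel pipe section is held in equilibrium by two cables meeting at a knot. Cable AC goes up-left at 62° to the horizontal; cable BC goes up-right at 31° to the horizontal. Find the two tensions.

T_AC = 4.927 kN, T_BC = 2.698 kN

ΣF_x = 0: −T_AC·cos62° + T_BC·cos31° = 0 → T_BC = 0.547701·T_AC.
ΣF_y = 0: T_AC·sin62° + T_BC·sin31° = 5.74.
Substitute: T_AC·(0.882948 + 0.547701·0.515038) = 5.74 → T_AC = 4.92689 ≈ 4.927 kN.
Then T_BC = 0.547701 × 4.92689 = 2.698 kN.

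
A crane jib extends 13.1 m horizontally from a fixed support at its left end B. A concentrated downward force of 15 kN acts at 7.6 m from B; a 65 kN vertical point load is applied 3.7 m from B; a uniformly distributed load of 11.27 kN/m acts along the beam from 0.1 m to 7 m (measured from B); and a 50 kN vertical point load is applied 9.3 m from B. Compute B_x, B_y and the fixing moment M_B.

Resultant of the distributed load: 11.27 × 6.9 = 77.763 kN at 3.55 m from B.
ΣF_x = 0: B_x = 0.
ΣF_y = 0: B_y − 15 − 65 − 11.27·6.9 − 50 = 0 → B_y = 207.8 kN.
ΣM about B: M_B − 15·7.6 − 65·3.7 − (11.27·6.9)·3.55 − 50·9.3 = 0 → M_B = 1096 kN·m.

B_x = 0, B_y = 207.8 kN, M_B = 1096 kN·m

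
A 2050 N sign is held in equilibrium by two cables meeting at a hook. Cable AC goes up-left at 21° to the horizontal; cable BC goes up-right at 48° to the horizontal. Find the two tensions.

ΣF_x = 0: −T_AC·cos21° + T_BC·cos48° = 0 → T_BC = 1.39521·T_AC.
ΣF_y = 0: T_AC·sin21° + T_BC·sin48° = 2050.
Substitute: T_AC·(0.358368 + 1.39521·0.743145) = 2050 → T_AC = 1469.31 ≈ 1469 N.
Then T_BC = 1.39521 × 1469.31 = 2050 N.

T_AC = 1469 N, T_BC = 2050 N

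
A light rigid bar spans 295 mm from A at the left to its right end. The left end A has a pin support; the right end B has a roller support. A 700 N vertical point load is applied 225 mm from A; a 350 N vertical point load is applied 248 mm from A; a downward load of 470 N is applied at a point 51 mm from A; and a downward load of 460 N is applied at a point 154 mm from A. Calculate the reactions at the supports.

Moments about A: B_y·295 − 700·225 − 350·248 − 470·51 − 460·154 = 0 → B_y = 339110/295 = 1149.53 ≈ 1150 N.
ΣF_y = 0: A_y + 1149.53 − 700 − 350 − 470 − 460 = 0 → A_y = 830.5 N.
ΣF_x = 0: no horizontal applied forces, so A_x = 0.

A_x = 0, A_y = 830.5 N, B_y = 1150 N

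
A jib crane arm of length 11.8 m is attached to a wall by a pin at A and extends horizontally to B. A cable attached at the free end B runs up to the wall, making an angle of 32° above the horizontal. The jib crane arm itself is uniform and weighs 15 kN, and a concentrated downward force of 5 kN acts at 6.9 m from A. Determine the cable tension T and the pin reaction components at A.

T = 19.67 kN, A_x = 16.68 kN, A_y = 9.576 kN

ΣM about A: T·sin32°·11.8 − 15·5.9 − 5·6.9 = 0 → T = 123/(11.8·0.529919) = 19.6704 ≈ 19.67 kN.
ΣF_x = 0: A_x − T·cos32° = 0 → A_x = 19.6704 × 0.848048 = 16.68 kN.
ΣF_y = 0: A_y + T·sin32° − 15 − 5 = 0 → A_y = 20 − 19.6704 × 0.529919 = 9.576 kN.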